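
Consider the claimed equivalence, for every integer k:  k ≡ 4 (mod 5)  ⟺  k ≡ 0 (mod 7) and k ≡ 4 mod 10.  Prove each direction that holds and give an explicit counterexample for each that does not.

Only the converse holds.

[⇐] If k ≡ 0 (mod 7) and k ≡ 4 (mod 10), then by the Chinese remainder theorem k ≡ 14 (mod 70). Since 14 ≡ 4 (mod 5) and 5 ∣ 70, we get k ≡ 4 (mod 5).

[⇒] This fails: k = 64 gives 64 ≡ 4 (mod 5) but 64 ≡ 1 (mod 7), so the conjunction on the right does not hold.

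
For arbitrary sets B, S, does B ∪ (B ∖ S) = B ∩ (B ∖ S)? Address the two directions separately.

(⟹) This inclusion fails. Take B = {1}, S = {1}; then 1 ∈ B ∪ (B ∖ S) but 1 ∉ B ∩ (B ∖ S).

(⟸) Let x ∈ B ∩ (B ∖ S). Then x ∈ B and x ∉ S, from which x ∈ B ∪ (B ∖ S).

The sets are not equal: only the reverse inclusion holds.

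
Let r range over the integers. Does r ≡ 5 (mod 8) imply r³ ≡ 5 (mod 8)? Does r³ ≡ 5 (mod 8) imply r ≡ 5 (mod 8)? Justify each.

(⟸) For the converse, argue contrapositively. If r ≢ 5 (mod 8), then r is congruent to one of 0, 1, 2, 3, 4, 6, 7 modulo 8, and these give r³ ≡ 0, 1, 0, 3, 0, 0, 7 respectively — never 5.

(⟹) Suppose r ≡ 5 (mod 8). Write r = 8j + 5. Then (8j + 5)³ = 512j³ + 960j² + 600j + 125 = 8(64j³ + 120j² + 75j + 15) + 5, so r³ ≡ 5 (mod 8).

Both directions hold.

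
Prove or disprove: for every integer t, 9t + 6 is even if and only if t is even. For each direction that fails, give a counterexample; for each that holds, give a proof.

The biconditional holds.

[⇒] Suppose 9t + 6 is even. Since 9 is odd, 9t and t have the same parity, so 9t + 6 ≡ t + 6 (mod 2). As 6 is even, 9t + 6 is even exactly when t is even. Thus t is even.

[⇐] Conversely, suppose t is even; write t = 2j. Then 9t + 6 = 9·(2j) + 6 = 2·9j + 6, which is even.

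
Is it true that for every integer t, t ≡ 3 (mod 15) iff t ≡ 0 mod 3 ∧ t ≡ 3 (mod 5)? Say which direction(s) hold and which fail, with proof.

Both directions hold; the statement is true.

(⟹) Suppose t ≡ 3 (mod 15); write t = 15j + 3. Since 3 ∣ 15, reducing mod 3 gives t ≡ 3 ≡ 0 (mod 3); since 5 ∣ 15, reducing mod 5 gives t ≡ 3 (mod 5).

(⟸) Conversely, if t ≡ 0 (mod 3) and t ≡ 3 (mod 5), then by the Chinese remainder theorem t ≡ 3 (mod 15). This is exactly t ≡ 3 (mod 15).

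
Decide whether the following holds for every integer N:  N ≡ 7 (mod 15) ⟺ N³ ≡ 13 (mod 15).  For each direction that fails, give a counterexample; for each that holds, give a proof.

Equivalent; both directions hold.

Forward direction. Suppose N ≡ 7 (mod 15). Write N = 15j + 7. Then (15j + 7)³ = 3375j³ + 4725j² + 2205j + 343 = 15(225j³ + 315j² + 147j + 22) + 13, so N³ ≡ 13 (mod 15).

Converse. Suppose N³ ≡ 13 (mod 15). The only residue r in {0, …, 14} with r³ ≡ 13 (mod 15) is r = 7, so N ≡ 7 (mod 15).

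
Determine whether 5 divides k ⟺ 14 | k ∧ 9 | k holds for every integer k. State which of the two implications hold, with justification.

Neither direction holds.

Forward direction. This fails: take k = 5. Certainly 5 ∣ 5, but 14 ∤ 5.

Converse. This fails: take k = 126. Both 14 ∣ 126 and 9 ∣ 126, yet 126 is not a multiple of 5 (since 126 = 25·5 + 1), so 5 ∤ 126.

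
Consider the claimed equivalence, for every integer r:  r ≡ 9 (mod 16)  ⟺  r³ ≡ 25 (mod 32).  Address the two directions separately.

(→) This fails: take r = 25. Then 25 ≡ 9 (mod 16), but 25³ = 15625 ≡ 9 (mod 32), not 25.

(←) Conversely, the residues r modulo 32 with r³ ≡ 25 (mod 32) are exactly {9}, and each is ≡ 9 (mod 16).

Not equivalent: only (⇐) holds.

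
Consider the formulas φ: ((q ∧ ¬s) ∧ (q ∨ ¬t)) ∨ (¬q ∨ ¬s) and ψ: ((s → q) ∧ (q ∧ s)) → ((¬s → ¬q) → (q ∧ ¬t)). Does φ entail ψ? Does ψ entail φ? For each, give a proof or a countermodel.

The forward direction holds; the converse fails.

(⟸) This fails. Under s = T, t = F, q = T, the left side is false but the right side is true.

(⟹) Assume the antecedent. If s is true, the antecedent forces (s = T, t = F, q = F) or (s = T, t = T, q = F), and the consequent holds there. If s is false, the consequent reduces to true regardless of the other variables. Either way the consequent holds.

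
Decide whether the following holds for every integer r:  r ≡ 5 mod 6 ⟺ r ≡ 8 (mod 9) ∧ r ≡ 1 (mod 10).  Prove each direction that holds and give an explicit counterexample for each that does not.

Only the reverse direction holds.

(⇐) If r ≡ 8 (mod 9) and r ≡ 1 (mod 10), then by the Chinese remainder theorem r ≡ 71 (mod 90). Since 71 ≡ 5 (mod 6) and 6 ∣ 90, we get r ≡ 5 (mod 6).

(⇒) This fails: r = 65 gives 65 ≡ 5 (mod 6) but 65 ≡ 2 (mod 9), so the conjunction on the right does not hold.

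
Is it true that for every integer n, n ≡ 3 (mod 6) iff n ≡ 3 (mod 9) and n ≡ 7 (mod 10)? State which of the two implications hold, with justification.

(⇒) This fails: n = 33 gives 33 ≡ 3 (mod 6) but 33 ≡ 6 (mod 9), so the conjunction on the right does not hold.

(⇐) Conversely, if n ≡ 3 (mod 9) and n ≡ 7 (mod 10), then by the Chinese remainder theorem n ≡ 57 (mod 90). Since 57 ≡ 3 (mod 6) and 6 ∣ 90, we get n ≡ 3 (mod 6).

Only the converse holds.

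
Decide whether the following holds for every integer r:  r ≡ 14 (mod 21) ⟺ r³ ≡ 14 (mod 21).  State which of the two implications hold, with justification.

(⟸) Suppose r³ ≡ 14 (mod 21). The only residue r in {0, …, 20} with r³ ≡ 14 (mod 21) is r = 14, so r ≡ 14 (mod 21).

(⟹) Suppose r ≡ 14 (mod 21). Write r = 21j + 14. Then (21j + 14)³ = 9261j³ + 18522j² + 12348j + 2744 = 21(441j³ + 882j² + 588j + 130) + 14, so r³ ≡ 14 (mod 21).

Both directions hold; the statement is true.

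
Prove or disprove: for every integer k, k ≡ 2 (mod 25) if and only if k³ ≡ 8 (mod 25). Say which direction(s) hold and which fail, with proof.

Forward direction. Suppose k ≡ 2 (mod 25). Write k = 25j + 2. Then (25j + 2)³ = 15625j³ + 3750j² + 300j + 8 = 25(625j³ + 150j² + 12j) + 8, so k³ ≡ 8 (mod 25).

Converse. Suppose k³ ≡ 8 (mod 25). The only residue r in {0, …, 24} with r³ ≡ 8 (mod 25) is r = 2, so k ≡ 2 (mod 25).

Both implications hold.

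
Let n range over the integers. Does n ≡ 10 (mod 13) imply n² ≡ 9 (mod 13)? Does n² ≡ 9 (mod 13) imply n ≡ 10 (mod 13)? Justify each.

Only the forward implication holds.

Converse. This fails: take n = 3. Then 3² = 9 ≡ 9 (mod 13), yet 3 ≡ 3 (mod 13), not 10.

Forward direction. Suppose n ≡ 10 (mod 13). Write n = 13j + 10. Then (13j + 10)² = 169j² + 260j + 100 = 13(13j² + 20j + 7) + 9, so n² ≡ 9 (mod 13).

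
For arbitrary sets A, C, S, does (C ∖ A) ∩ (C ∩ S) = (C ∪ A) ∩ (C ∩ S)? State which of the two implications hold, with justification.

(⊆) Let x ∈ (C ∖ A) ∩ (C ∩ S). Then x ∈ C ∩ S and x ∉ A, from which x ∈ (C ∪ A) ∩ (C ∩ S).

(⊇) This inclusion fails. Take A = {1}, C = {1}, S = {1}; then 1 ∈ (C ∪ A) ∩ (C ∩ S) but 1 ∉ (C ∖ A) ∩ (C ∩ S).

Only the forward inclusion holds.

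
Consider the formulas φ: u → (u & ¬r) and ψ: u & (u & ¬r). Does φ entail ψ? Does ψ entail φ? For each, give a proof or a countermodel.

[⇐] Assume the antecedent. If u is true, the antecedent forces (u = T, r = F), and u → (u & ¬r) holds there. If u is false, the antecedent cannot hold. Either way u → (u & ¬r) holds.

[⇒] This fails. Under u = F, r = F, the left side is true but the right side is false.

(⇒) fails; (⇐) holds.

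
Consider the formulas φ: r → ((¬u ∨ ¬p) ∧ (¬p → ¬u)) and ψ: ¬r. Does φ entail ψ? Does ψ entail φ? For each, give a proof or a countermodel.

The forward direction fails; the converse holds.

(←) Assume the antecedent. If u is true, the antecedent forces (u = T, p = F, r = F) or (u = T, p = T, r = F), and r → ((¬u ∨ ¬p) ∧ (¬p → ¬u)) holds there. If u is false, r → ((¬u ∨ ¬p) ∧ (¬p → ¬u)) reduces to true regardless of the other variables. Either way r → ((¬u ∨ ¬p) ∧ (¬p → ¬u)) holds.

(→) This fails. Under u = F, p = F, r = T, the left side is true but the right side is false.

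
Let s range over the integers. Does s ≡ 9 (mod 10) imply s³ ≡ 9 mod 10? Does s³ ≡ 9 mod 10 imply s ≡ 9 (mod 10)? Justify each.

Equivalent; both directions hold.

(⟹) Suppose s ≡ 9 (mod 10). Write s = 10j + 9. Then (10j + 9)³ = 1000j³ + 2700j² + 2430j + 729 = 10(100j³ + 270j² + 243j + 72) + 9, so s³ ≡ 9 (mod 10).

(⟸) Conversely, suppose s³ ≡ 9 (mod 10). The only residue r in {0, …, 9} with r³ ≡ 9 (mod 10) is r = 9, so s ≡ 9 (mod 10).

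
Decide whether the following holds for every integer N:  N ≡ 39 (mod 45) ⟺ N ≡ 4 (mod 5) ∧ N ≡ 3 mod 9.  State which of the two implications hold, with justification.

Both implications hold.

Forward direction. Suppose N ≡ 39 (mod 45); write N = 45j + 39. Since 5 ∣ 45, reducing mod 5 gives N ≡ 39 ≡ 4 (mod 5); since 9 ∣ 45, reducing mod 9 gives N ≡ 39 ≡ 3 (mod 9).

Converse. If N ≡ 4 (mod 5) and N ≡ 3 (mod 9), then by the Chinese remainder theorem N ≡ 39 (mod 45). This is exactly N ≡ 39 (mod 45).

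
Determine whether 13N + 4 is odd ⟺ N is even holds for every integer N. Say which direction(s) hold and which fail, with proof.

[⇒] This fails: N = 3 gives 13N + 4 = 43, which is odd, but 3 is odd, not even.

[⇐] This also fails: N = 0 is even, but 13N + 4 = 4 is even, not odd.

Neither implication holds.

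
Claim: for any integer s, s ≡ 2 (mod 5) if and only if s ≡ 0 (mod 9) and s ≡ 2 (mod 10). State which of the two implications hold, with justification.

(⇒) This fails: s = 32 gives 32 ≡ 2 (mod 5) but 32 ≡ 5 (mod 9), so the conjunction on the right does not hold.

(⇐) Conversely, if s ≡ 0 (mod 9) and s ≡ 2 (mod 10), then by the Chinese remainder theorem s ≡ 72 (mod 90). Since 72 ≡ 2 (mod 5) and 5 ∣ 90, we get s ≡ 2 (mod 5).

Only the converse holds.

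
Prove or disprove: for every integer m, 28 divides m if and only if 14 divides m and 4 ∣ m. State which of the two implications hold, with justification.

Both implications hold.

(⟸) Suppose 14 ∣ m and 4 ∣ m. Any common multiple of 14 and 4 is a multiple of their lcm; here lcm(14, 4) = 14·4/gcd(14, 4) = 56/2 = 28, so 28 ∣ m.

(⟹) If 28 ∣ m, write m = 28q. Since 28 = 2·14, m = 14·(2q), so 14 ∣ m; and since 28 = 7·4, m = 4·(7q), so 4 ∣ m.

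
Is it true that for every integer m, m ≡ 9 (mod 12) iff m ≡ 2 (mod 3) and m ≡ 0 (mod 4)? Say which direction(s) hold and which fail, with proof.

Neither direction holds.

(→) This fails: m = 9 gives 9 ≡ 9 (mod 12) but 9 ≡ 0 (mod 3), so the conjunction on the right does not hold.

(←) This fails: m = 8 satisfies both congruences on the right (8 ≡ 2 mod 3 and 8 ≡ 0 mod 4) yet 8 ≡ 8 (mod 12), not 9.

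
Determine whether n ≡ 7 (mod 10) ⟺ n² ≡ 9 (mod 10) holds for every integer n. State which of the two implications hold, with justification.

[⇒] Suppose n ≡ 7 (mod 10). Write n = 10j + 7. Then (10j + 7)² = 100j² + 140j + 49 = 10(10j² + 14j + 4) + 9, so n² ≡ 9 (mod 10).

[⇐] This fails: take n = 3. Then 3² = 9 ≡ 9 (mod 10), yet 3 ≡ 3 (mod 10), not 7.

Only the forward direction holds.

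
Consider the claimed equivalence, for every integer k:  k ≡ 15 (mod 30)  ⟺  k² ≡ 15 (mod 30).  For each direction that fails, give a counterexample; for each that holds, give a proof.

(←) Suppose k² ≡ 15 (mod 30). The only residue r in {0, …, 29} with r² ≡ 15 (mod 30) is r = 15, so k ≡ 15 (mod 30).

(→) Suppose k ≡ 15 (mod 30). Write k = 30j + 15. Then (30j + 15)² = 900j² + 900j + 225 = 30(30j² + 30j + 7) + 15, so k² ≡ 15 (mod 30).

Equivalent; both directions hold.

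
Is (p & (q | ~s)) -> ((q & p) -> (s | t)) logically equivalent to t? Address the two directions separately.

Converse. Assume the antecedent. If t is true, the consequent reduces to true regardless of the other variables. If t is false, the antecedent cannot hold. Either way the consequent holds.

Forward direction. This fails. Under p = F, t = F, q = F, s = F, the left side is true but the right side is false.

Only the converse holds.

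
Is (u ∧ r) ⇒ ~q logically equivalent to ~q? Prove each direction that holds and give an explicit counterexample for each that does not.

(⟹) This fails. Under q = T, r = F, u = F, the left side is true but the right side is false.

(⟸) Assume the antecedent. If q is true, the antecedent cannot hold. If q is false, (u ∧ r) ⇒ ~q reduces to true regardless of the other variables. Either way (u ∧ r) ⇒ ~q holds.

Only the reverse direction holds.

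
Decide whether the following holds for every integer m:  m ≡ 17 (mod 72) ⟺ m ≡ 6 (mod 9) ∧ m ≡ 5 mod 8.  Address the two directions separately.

Both directions fail.

(⟹) This fails: m = 17 gives 17 ≡ 17 (mod 72) but 17 ≡ 8 (mod 9), so the conjunction on the right does not hold.

(⟸) This fails: m = 69 satisfies both congruences on the right (69 ≡ 6 mod 9 and 69 ≡ 5 mod 8) yet 69 ≡ 69 (mod 72), not 17.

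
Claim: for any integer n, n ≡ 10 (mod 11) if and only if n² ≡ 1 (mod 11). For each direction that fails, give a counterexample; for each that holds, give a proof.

[⇒] Suppose n ≡ 10 (mod 11). Write n = 11j + 10. Then (11j + 10)² = 121j² + 220j + 100 = 11(11j² + 20j + 9) + 1, so n² ≡ 1 (mod 11).

[⇐] This fails: take n = 1. Then 1² = 1 ≡ 1 (mod 11), yet 1 ≡ 1 (mod 11), not 10.

Only the forward direction holds.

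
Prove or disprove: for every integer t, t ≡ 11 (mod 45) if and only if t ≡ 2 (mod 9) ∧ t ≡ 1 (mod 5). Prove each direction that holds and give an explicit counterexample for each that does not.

(←) If t ≡ 2 (mod 9) and t ≡ 1 (mod 5), then by the Chinese remainder theorem t ≡ 11 (mod 45). This is exactly t ≡ 11 (mod 45).

(→) Suppose t ≡ 11 (mod 45); write t = 45j + 11. Since 9 ∣ 45, reducing mod 9 gives t ≡ 11 ≡ 2 (mod 9); since 5 ∣ 45, reducing mod 5 gives t ≡ 11 ≡ 1 (mod 5).

Equivalent; both directions hold.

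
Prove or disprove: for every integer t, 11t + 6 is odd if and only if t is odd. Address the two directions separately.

Both implications hold.

[⇒] Suppose 11t + 6 is odd. Since 11 is odd, 11t and t have the same parity, so 11t + 6 ≡ t + 6 (mod 2). As 6 is even, 11t + 6 is odd exactly when t is odd. Thus t is odd.

[⇐] Conversely, suppose t is odd; write t = 2j + 1. Then 11t + 6 = 11·(2j + 1) + 6 = 2·11j + 17, which is odd.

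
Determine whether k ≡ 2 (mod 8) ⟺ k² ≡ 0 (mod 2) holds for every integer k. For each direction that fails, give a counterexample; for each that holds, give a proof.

Forward direction. Suppose k ≡ 2 (mod 8). Then k² ≡ 2² = 4 (mod 8), and since 2 ∣ 8, also k² ≡ 0 (mod 2).

Converse. This fails: take k = 0. Then 0² = 0 ≡ 0 (mod 2), yet 0 ≡ 0 (mod 8), not 2.

Not equivalent: only (⇒) holds.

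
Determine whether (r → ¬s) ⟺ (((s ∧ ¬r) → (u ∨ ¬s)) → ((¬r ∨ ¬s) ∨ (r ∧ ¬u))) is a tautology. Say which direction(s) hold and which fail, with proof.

Not equivalent: only (⇒) holds.

(⟹) Assume the antecedent. If r is true, the antecedent forces (r = T, s = F, u = F) or (r = T, s = F, u = T), and the consequent holds there. If r is false, the consequent reduces to true regardless of the other variables. Either way the consequent holds.

(⟸) This fails. Under r = T, s = T, u = F, the left side is false but the right side is true.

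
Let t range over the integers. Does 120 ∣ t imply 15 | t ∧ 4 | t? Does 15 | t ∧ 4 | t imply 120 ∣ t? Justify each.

(⇒) If 120 ∣ t, write t = 120q. Since 120 = 8·15, t = 15·(8q), so 15 ∣ t; and since 120 = 30·4, t = 4·(30q), so 4 ∣ t.

(⇐) This fails: take t = 60. Both 15 ∣ 60 and 4 ∣ 60, yet 60 is not a multiple of 120 (since 60 = 0·120 + 60), so 120 ∤ 60.

Not equivalent: only (⇒) holds.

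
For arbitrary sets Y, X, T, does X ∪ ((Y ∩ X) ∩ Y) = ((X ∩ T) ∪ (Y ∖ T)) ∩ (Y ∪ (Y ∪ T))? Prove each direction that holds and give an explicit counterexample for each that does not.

Neither inclusion holds.

Forward inclusion. This inclusion fails. Take Y = ∅, X = {1}, T = ∅; then 1 ∈ X ∪ ((Y ∩ X) ∩ Y) but 1 ∉ ((X ∩ T) ∪ (Y ∖ T)) ∩ (Y ∪ (Y ∪ T)).

Reverse inclusion. This inclusion fails. Take Y = {1}, X = ∅, T = ∅; then 1 ∈ ((X ∩ T) ∪ (Y ∖ T)) ∩ (Y ∪ (Y ∪ T)) but 1 ∉ X ∪ ((Y ∩ X) ∩ Y).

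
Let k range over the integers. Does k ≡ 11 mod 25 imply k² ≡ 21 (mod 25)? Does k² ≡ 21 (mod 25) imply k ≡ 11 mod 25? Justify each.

(⇒) holds; (⇐) fails.

(⇐) This fails: take k = 14. Then 14² = 196 ≡ 21 (mod 25), yet 14 ≡ 14 (mod 25), not 11.

(⇒) Suppose k ≡ 11 mod 25. Write k = 25j + 11. Then (25j + 11)² = 625j² + 550j + 121 = 25(25j² + 22j + 4) + 21, so k² ≡ 21 (mod 25).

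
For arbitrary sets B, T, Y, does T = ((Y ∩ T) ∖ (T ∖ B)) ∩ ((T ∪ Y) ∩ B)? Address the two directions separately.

Only the reverse inclusion holds.

(⊆) This inclusion fails. Take B = ∅, T = {1}, Y = ∅; then 1 ∈ T but 1 ∉ ((Y ∩ T) ∖ (T ∖ B)) ∩ ((T ∪ Y) ∩ B).

(⊇) Let x ∈ ((Y ∩ T) ∖ (T ∖ B)) ∩ ((T ∪ Y) ∩ B). Then x ∈ B ∩ T ∩ Y, from which x ∈ T.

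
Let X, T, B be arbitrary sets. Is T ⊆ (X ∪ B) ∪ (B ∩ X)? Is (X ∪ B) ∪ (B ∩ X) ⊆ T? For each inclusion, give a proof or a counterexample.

(⟹) This inclusion fails. Take X = ∅, T = {1}, B = ∅; then 1 ∈ T but 1 ∉ (X ∪ B) ∪ (B ∩ X).

(⟸) This inclusion fails. Take X = {1}, T = ∅, B = ∅; then 1 ∈ (X ∪ B) ∪ (B ∩ X) but 1 ∉ T.

(⊆) fails and (⊇) fails.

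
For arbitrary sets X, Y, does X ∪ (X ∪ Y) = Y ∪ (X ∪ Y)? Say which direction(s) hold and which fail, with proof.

The two sets are equal.

(⊆) Let x ∈ X ∪ (X ∪ Y). Then either x ∈ X and x ∉ Y; or x ∈ Y and x ∉ X; or x ∈ X ∩ Y. In each case x ∈ Y ∪ (X ∪ Y), so X ∪ (X ∪ Y) ⊆ Y ∪ (X ∪ Y).

(⊇) Let x ∈ Y ∪ (X ∪ Y). Then either x ∈ X and x ∉ Y; or x ∈ Y and x ∉ X; or x ∈ X ∩ Y. In each case x ∈ X ∪ (X ∪ Y), so Y ∪ (X ∪ Y) ⊆ X ∪ (X ∪ Y).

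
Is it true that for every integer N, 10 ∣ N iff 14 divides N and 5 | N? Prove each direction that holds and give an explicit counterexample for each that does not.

The forward direction fails; the converse holds.

(⟹) This fails: take N = 10. Certainly 10 ∣ 10, but 14 ∤ 10.

(⟸) Suppose 14 ∣ N and 5 ∣ N. Any common multiple of 14 and 5 is a multiple of their lcm; here gcd(14, 5) = 1, so lcm(14, 5) = 14·5 = 70, so 70 ∣ N. Since 10 ∣ 70, it follows that 10 ∣ N.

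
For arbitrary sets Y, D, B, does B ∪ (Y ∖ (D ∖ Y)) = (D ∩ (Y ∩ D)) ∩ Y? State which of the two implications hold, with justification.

(⟹) This inclusion fails. Take Y = {1}, D = ∅, B = ∅; then 1 ∈ B ∪ (Y ∖ (D ∖ Y)) but 1 ∉ (D ∩ (Y ∩ D)) ∩ Y.

(⟸) Let x ∈ (D ∩ (Y ∩ D)) ∩ Y. Then either x ∈ Y ∩ D and x ∉ B; or x ∈ Y ∩ D ∩ B. In each case x ∈ B ∪ (Y ∖ (D ∖ Y)), so (D ∩ (Y ∩ D)) ∩ Y ⊆ B ∪ (Y ∖ (D ∖ Y)).

(⊆) fails; (⊇) holds.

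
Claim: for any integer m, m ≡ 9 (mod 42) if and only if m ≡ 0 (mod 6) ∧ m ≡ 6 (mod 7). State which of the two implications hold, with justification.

(⇒) This fails: m = 9 gives 9 ≡ 9 (mod 42) but 9 ≡ 3 (mod 6), so the conjunction on the right does not hold.

(⇐) This fails: m = 6 satisfies both congruences on the right (6 ≡ 0 mod 6 and 6 ≡ 6 mod 7) yet 6 ≡ 6 (mod 42), not 9.

(⇒) fails and (⇐) fails.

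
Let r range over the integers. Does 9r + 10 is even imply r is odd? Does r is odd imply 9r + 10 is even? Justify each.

(⇒) This fails: r = 4 gives 9r + 10 = 46, which is even, but 4 is even, not odd.

(⇐) This also fails: r = 3 is odd, but 9r + 10 = 37 is odd, not even.

(⇒) fails and (⇐) fails.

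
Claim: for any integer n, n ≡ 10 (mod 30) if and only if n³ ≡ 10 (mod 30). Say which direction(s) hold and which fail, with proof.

[⇒] Suppose n ≡ 10 (mod 30). Write n = 30j + 10. Then (30j + 10)³ = 27000j³ + 27000j² + 9000j + 1000 = 30(900j³ + 900j² + 300j + 33) + 10, so n³ ≡ 10 (mod 30).

[⇐] Conversely, suppose n³ ≡ 10 (mod 30). The only residue r in {0, …, 29} with r³ ≡ 10 (mod 30) is r = 10, so n ≡ 10 (mod 30).

Both directions hold; the statement is true.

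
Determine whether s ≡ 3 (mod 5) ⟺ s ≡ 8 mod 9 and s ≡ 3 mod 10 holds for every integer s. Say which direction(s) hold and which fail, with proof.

[⇐] If s ≡ 8 (mod 9) and s ≡ 3 (mod 10), then by the Chinese remainder theorem s ≡ 53 (mod 90). Since 53 ≡ 3 (mod 5) and 5 ∣ 90, we get s ≡ 3 (mod 5).

[⇒] This fails: s = 33 gives 33 ≡ 3 (mod 5) but 33 ≡ 6 (mod 9), so the conjunction on the right does not hold.

Not equivalent: only (⇐) holds.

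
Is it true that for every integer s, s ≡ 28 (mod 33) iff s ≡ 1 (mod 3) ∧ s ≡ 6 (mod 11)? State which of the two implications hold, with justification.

The biconditional holds.

(⟹) Suppose s ≡ 28 (mod 33); write s = 33j + 28. Since 3 ∣ 33, reducing mod 3 gives s ≡ 28 ≡ 1 (mod 3); since 11 ∣ 33, reducing mod 11 gives s ≡ 28 ≡ 6 (mod 11).

(⟸) Conversely, if s ≡ 1 (mod 3) and s ≡ 6 (mod 11), then by the Chinese remainder theorem s ≡ 28 (mod 33). This is exactly s ≡ 28 (mod 33).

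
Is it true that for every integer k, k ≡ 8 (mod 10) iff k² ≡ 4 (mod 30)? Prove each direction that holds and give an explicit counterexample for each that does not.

(⇒) This fails: take k = 18. Then 18 ≡ 8 (mod 10), but 18² = 324 ≡ 24 (mod 30), not 4.

(⇐) This fails: take k = 2. Then 2² = 4 ≡ 4 (mod 30), yet 2 ≡ 2 (mod 10), not 8.

Neither direction holds.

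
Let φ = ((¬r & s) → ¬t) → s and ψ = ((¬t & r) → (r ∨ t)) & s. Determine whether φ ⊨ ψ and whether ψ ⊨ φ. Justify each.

[⇒] Assume the antecedent. If t is true, the antecedent forces (t = T, r = F, s = T) or (t = T, r = T, s = T), and ((¬t & r) → (r ∨ t)) & s holds there. If t is false, the antecedent forces (t = F, r = F, s = T) or (t = F, r = T, s = T), and ((¬t & r) → (r ∨ t)) & s holds there. Either way ((¬t & r) → (r ∨ t)) & s holds.

[⇐] Assume the antecedent. If t is true, the antecedent forces (t = T, r = F, s = T) or (t = T, r = T, s = T), and ((¬r & s) → ¬t) → s holds there. If t is false, the antecedent forces (t = F, r = F, s = T) or (t = F, r = T, s = T), and ((¬r & s) → ¬t) → s holds there. Either way ((¬r & s) → ¬t) → s holds.

Both implications hold.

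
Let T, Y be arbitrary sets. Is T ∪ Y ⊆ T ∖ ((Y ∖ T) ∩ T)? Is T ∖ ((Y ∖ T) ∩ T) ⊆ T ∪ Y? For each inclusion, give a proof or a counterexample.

The sets are not equal: only the reverse inclusion holds.

(⟹) This inclusion fails. Take T = ∅, Y = {1}; then 1 ∈ T ∪ Y but 1 ∉ T ∖ ((Y ∖ T) ∩ T).

(⟸) Let x ∈ T ∖ ((Y ∖ T) ∩ T). Then either x ∈ T and x ∉ Y; or x ∈ T ∩ Y. In each case x ∈ T ∪ Y, so T ∖ ((Y ∖ T) ∩ T) ⊆ T ∪ Y.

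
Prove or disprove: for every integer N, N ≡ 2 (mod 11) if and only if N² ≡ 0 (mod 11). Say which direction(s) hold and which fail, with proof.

Both directions fail.

[⇒] This fails: take N = 2. Then 2 ≡ 2 (mod 11), but 2² = 4 ≡ 4 (mod 11), not 0.

[⇐] This fails: take N = 0. Then 0² = 0 ≡ 0 (mod 11), yet 0 ≡ 0 (mod 11), not 2.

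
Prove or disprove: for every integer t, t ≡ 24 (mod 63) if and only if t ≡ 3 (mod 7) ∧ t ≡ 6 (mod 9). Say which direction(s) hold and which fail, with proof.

(⇐) If t ≡ 3 (mod 7) and t ≡ 6 (mod 9), then by the Chinese remainder theorem t ≡ 24 (mod 63). This is exactly t ≡ 24 (mod 63).

(⇒) Suppose t ≡ 24 (mod 63); write t = 63j + 24. Since 7 ∣ 63, reducing mod 7 gives t ≡ 24 ≡ 3 (mod 7); since 9 ∣ 63, reducing mod 9 gives t ≡ 24 ≡ 6 (mod 9).

Both implications hold.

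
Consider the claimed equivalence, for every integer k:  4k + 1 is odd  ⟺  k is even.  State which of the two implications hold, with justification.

The forward direction fails; the converse holds.

(→) This fails: take k = 7. Then 4k + 1 = 29, which is odd, yet k = 7 is odd, not even.

(←) Suppose k is even. Since 4 is even, 4k is even for every k, so 4k + 1 has the same parity as 1, which is odd. Hence 4k + 1 is odd.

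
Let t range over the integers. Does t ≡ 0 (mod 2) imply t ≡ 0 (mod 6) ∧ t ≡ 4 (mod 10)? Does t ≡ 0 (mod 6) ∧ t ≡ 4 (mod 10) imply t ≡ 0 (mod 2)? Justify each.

The forward direction fails; the converse holds.

(⟸) If t ≡ 0 (mod 6) and t ≡ 4 (mod 10), then by the Chinese remainder theorem t ≡ 24 (mod 30). Since 24 ≡ 0 (mod 2) and 2 ∣ 30, we get t ≡ 0 (mod 2).

(⟹) This fails: t = 0 gives 0 ≡ 0 (mod 2) but 0 ≡ 0 (mod 10), so the conjunction on the right does not hold.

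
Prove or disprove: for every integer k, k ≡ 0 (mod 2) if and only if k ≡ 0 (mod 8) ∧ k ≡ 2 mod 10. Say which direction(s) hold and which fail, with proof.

(⇒) This fails: k = 0 gives 0 ≡ 0 (mod 2) but 0 ≡ 0 (mod 10), so the conjunction on the right does not hold.

(⇐) Conversely, if k ≡ 0 (mod 8) and k ≡ 2 (mod 10), then by the Chinese remainder theorem k ≡ 32 (mod 40). Since 32 ≡ 0 (mod 2) and 2 ∣ 40, we get k ≡ 0 (mod 2).

Not equivalent: only (⇐) holds.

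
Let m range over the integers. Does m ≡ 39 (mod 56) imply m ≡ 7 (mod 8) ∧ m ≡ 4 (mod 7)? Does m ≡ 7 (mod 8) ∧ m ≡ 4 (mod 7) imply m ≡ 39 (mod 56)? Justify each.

Equivalent; both directions hold.

(→) Suppose m ≡ 39 (mod 56); write m = 56j + 39. Since 8 ∣ 56, reducing mod 8 gives m ≡ 39 ≡ 7 (mod 8); since 7 ∣ 56, reducing mod 7 gives m ≡ 39 ≡ 4 (mod 7).

(←) Conversely, if m ≡ 7 (mod 8) and m ≡ 4 (mod 7), then by the Chinese remainder theorem m ≡ 39 (mod 56). This is exactly m ≡ 39 (mod 56).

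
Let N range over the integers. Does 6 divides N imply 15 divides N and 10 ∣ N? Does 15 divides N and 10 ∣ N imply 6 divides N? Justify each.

(→) This fails: take N = 6. Certainly 6 ∣ 6, but 15 ∤ 6.

(←) Suppose 15 ∣ N and 10 ∣ N. Any common multiple of 15 and 10 is a multiple of their lcm; here lcm(15, 10) = 15·10/gcd(15, 10) = 150/5 = 30, so 30 ∣ N. Since 6 ∣ 30, it follows that 6 ∣ N.

The forward direction fails; the converse holds.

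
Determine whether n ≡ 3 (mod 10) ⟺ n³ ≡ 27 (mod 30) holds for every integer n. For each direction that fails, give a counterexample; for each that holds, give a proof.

Forward direction. This fails: take n = 13. Then 13 ≡ 3 (mod 10), but 13³ = 2197 ≡ 7 (mod 30), not 27.

Converse. The residues r modulo 30 with r³ ≡ 27 (mod 30) are exactly {3}, and each is ≡ 3 (mod 10).

The forward direction fails; the converse holds.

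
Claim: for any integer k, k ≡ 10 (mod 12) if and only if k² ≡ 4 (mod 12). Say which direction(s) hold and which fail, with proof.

(→) Suppose k ≡ 10 (mod 12). Write k = 12j + 10. Then (12j + 10)² = 144j² + 240j + 100 = 12(12j² + 20j + 8) + 4, so k² ≡ 4 (mod 12).

(←) This fails: take k = 2. Then 2² = 4 ≡ 4 (mod 12), yet 2 ≡ 2 (mod 12), not 10.

Only the forward direction holds.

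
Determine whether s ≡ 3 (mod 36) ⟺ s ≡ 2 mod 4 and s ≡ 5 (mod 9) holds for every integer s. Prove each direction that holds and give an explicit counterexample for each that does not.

(⇒) This fails: s = 3 gives 3 ≡ 3 (mod 36) but 3 ≡ 3 (mod 4), so the conjunction on the right does not hold.

(⇐) This fails: s = 14 satisfies both congruences on the right (14 ≡ 2 mod 4 and 14 ≡ 5 mod 9) yet 14 ≡ 14 (mod 36), not 3.

Neither direction holds.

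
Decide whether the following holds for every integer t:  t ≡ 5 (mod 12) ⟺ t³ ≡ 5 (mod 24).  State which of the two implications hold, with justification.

[⇒] This fails: take t = 17. Then 17 ≡ 5 (mod 12), but 17³ = 4913 ≡ 17 (mod 24), not 5.

[⇐] Conversely, the residues r modulo 24 with r³ ≡ 5 (mod 24) are exactly {5}, and each is ≡ 5 (mod 12).

Only the reverse direction holds.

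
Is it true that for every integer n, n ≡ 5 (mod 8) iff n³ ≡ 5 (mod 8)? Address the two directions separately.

Forward direction. Suppose n ≡ 5 (mod 8). Write n = 8j + 5. Then (8j + 5)³ = 512j³ + 960j² + 600j + 125 = 8(64j³ + 120j² + 75j + 15) + 5, so n³ ≡ 5 (mod 8).

Converse. For the converse, argue contrapositively. If n ≢ 5 (mod 8), then n is congruent to one of 0, 1, 2, 3, 4, 6, 7 modulo 8, and these give n³ ≡ 0, 1, 0, 3, 0, 0, 7 respectively — never 5.

Equivalent; both directions hold.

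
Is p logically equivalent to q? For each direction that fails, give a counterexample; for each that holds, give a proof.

(⇒) This fails. Under p = T, q = F, the left side is true but the right side is false.

(⇐) This fails. Under p = F, q = T, the left side is false but the right side is true.

Neither direction holds.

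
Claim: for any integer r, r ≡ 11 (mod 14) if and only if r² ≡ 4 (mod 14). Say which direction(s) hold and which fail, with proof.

(⇒) This fails: take r = 11. Then 11 ≡ 11 (mod 14), but 11² = 121 ≡ 9 (mod 14), not 4.

(⇐) This fails: take r = 2. Then 2² = 4 ≡ 4 (mod 14), yet 2 ≡ 2 (mod 14), not 11.

Neither implication holds.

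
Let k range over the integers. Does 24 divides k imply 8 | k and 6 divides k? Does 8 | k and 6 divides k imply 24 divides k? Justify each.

The biconditional holds.

[⇒] If 24 ∣ k, write k = 24q. Since 24 = 3·8, k = 8·(3q), so 8 ∣ k; and since 24 = 4·6, k = 6·(4q), so 6 ∣ k.

[⇐] Suppose 8 ∣ k and 6 ∣ k. Any common multiple of 8 and 6 is a multiple of their lcm; here lcm(8, 6) = 8·6/gcd(8, 6) = 48/2 = 24, so 24 ∣ k.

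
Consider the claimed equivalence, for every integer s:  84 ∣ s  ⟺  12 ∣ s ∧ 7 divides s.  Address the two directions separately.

Both directions hold; the statement is true.

Forward direction. If 84 ∣ s, write s = 84q. Since 84 = 7·12, s = 12·(7q), so 12 ∣ s; and since 84 = 12·7, s = 7·(12q), so 7 ∣ s.

Converse. Suppose 12 ∣ s and 7 ∣ s. Any common multiple of 12 and 7 is a multiple of their lcm; here gcd(12, 7) = 1, so lcm(12, 7) = 12·7 = 84, so 84 ∣ s.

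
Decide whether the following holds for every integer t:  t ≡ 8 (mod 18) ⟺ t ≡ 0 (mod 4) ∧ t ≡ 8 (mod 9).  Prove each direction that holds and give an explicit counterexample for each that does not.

Only the reverse direction holds.

(⟹) This fails: t = 26 gives 26 ≡ 8 (mod 18) but 26 ≡ 2 (mod 4), so the conjunction on the right does not hold.

(⟸) Conversely, if t ≡ 0 (mod 4) and t ≡ 8 (mod 9), then by the Chinese remainder theorem t ≡ 8 (mod 36). Since 8 ≡ 8 (mod 18) and 18 ∣ 36, we get t ≡ 8 (mod 18).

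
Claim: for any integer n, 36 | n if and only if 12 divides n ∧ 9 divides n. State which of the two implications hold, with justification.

The biconditional holds.

Converse. Suppose 12 ∣ n and 9 ∣ n. Any common multiple of 12 and 9 is a multiple of their lcm; here lcm(12, 9) = 12·9/gcd(12, 9) = 108/3 = 36, so 36 ∣ n.

Forward direction. If 36 ∣ n, write n = 36q. Since 36 = 3·12, n = 12·(3q), so 12 ∣ n; and since 36 = 4·9, n = 9·(4q), so 9 ∣ n.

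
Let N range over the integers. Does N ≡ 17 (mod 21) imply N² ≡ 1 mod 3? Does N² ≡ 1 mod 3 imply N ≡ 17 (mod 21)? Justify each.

(→) Suppose N ≡ 17 (mod 21). Then N² ≡ 17² = 289 (mod 21), and since 3 ∣ 21, also N² ≡ 1 (mod 3).

(←) This fails: take N = 1. Then 1² = 1 ≡ 1 (mod 3), yet 1 ≡ 1 (mod 21), not 17.

Not equivalent: only (⇒) holds.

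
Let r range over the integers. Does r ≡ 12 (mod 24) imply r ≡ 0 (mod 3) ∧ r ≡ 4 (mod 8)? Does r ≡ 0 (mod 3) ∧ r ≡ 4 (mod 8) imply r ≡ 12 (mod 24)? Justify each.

(⟹) Suppose r ≡ 12 (mod 24); write r = 24j + 12. Since 3 ∣ 24, reducing mod 3 gives r ≡ 12 ≡ 0 (mod 3); since 8 ∣ 24, reducing mod 8 gives r ≡ 12 ≡ 4 (mod 8).

(⟸) Conversely, if r ≡ 0 (mod 3) and r ≡ 4 (mod 8), then by the Chinese remainder theorem r ≡ 12 (mod 24). This is exactly r ≡ 12 (mod 24).

The biconditional holds.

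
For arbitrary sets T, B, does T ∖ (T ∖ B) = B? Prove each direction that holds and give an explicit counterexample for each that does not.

(⟹) Let x ∈ T ∖ (T ∖ B). Then x ∈ T ∩ B, from which x ∈ B.

(⟸) This inclusion fails. Take T = ∅, B = {1}; then 1 ∈ B but 1 ∉ T ∖ (T ∖ B).

(⊆) holds; (⊇) fails.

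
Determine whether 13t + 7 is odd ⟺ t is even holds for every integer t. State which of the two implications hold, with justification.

Both directions hold.

[⇒] Suppose 13t + 7 is odd. Since 13 is odd, 13t and t have the same parity, so 13t + 7 ≡ t + 7 (mod 2). As 7 is odd, 13t + 7 is odd exactly when t is even. Thus t is even.

[⇐] Conversely, suppose t is even; write t = 2j. Then 13t + 7 = 13·(2j) + 7 = 2·13j + 7, which is odd.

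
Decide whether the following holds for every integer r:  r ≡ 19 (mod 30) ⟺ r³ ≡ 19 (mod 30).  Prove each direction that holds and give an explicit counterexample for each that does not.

Equivalent; both directions hold.

(→) Suppose r ≡ 19 (mod 30). Write r = 30j + 19. Then (30j + 19)³ = 27000j³ + 51300j² + 32490j + 6859 = 30(900j³ + 1710j² + 1083j + 228) + 19, so r³ ≡ 19 (mod 30).

(←) Conversely, suppose r³ ≡ 19 (mod 30). The only residue r in {0, …, 29} with r³ ≡ 19 (mod 30) is r = 19, so r ≡ 19 (mod 30).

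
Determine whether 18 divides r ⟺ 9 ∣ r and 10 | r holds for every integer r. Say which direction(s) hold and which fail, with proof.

The forward direction fails; the converse holds.

(⇒) This fails: take r = 18. Certainly 18 ∣ 18, but 10 ∤ 18.

(⇐) Suppose 9 ∣ r and 10 ∣ r. Any common multiple of 9 and 10 is a multiple of their lcm; here gcd(9, 10) = 1, so lcm(9, 10) = 9·10 = 90, so 90 ∣ r. Since 18 ∣ 90, it follows that 18 ∣ r.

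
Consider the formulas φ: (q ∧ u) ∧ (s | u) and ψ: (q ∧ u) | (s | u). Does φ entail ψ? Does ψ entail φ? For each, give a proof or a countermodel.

Forward direction. Assume the antecedent. If s is true, (q ∧ u) | (s | u) reduces to true regardless of the other variables. If s is false, the antecedent forces (s = F, q = T, u = T), and (q ∧ u) | (s | u) holds there. Either way (q ∧ u) | (s | u) holds.

Converse. This fails. Under s = T, q = F, u = F, the left side is false but the right side is true.

Not equivalent: only (⇒) holds.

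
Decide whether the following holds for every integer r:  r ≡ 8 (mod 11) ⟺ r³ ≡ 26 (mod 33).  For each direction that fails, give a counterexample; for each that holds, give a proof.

Neither implication holds.

Forward direction. This fails: take r = 8. Then 8 ≡ 8 (mod 11), but 8³ = 512 ≡ 17 (mod 33), not 26.

Converse. This fails: take r = 5. Then 5³ = 125 ≡ 26 (mod 33), yet 5 ≡ 5 (mod 11), not 8.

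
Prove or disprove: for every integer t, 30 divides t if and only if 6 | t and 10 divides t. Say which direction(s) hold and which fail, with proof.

(⇒) If 30 ∣ t, write t = 30q. Since 30 = 5·6, t = 6·(5q), so 6 ∣ t; and since 30 = 3·10, t = 10·(3q), so 10 ∣ t.

(⇐) Suppose 6 ∣ t and 10 ∣ t. Any common multiple of 6 and 10 is a multiple of their lcm; here lcm(6, 10) = 6·10/gcd(6, 10) = 60/2 = 30, so 30 ∣ t.

Equivalent; both directions hold.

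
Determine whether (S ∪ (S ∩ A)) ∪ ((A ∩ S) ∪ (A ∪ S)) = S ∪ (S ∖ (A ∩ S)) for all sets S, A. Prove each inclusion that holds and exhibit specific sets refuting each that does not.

Only the reverse inclusion holds.

(⟹) This inclusion fails. Take S = ∅, A = {1}; then 1 ∈ (S ∪ (S ∩ A)) ∪ ((A ∩ S) ∪ (A ∪ S)) but 1 ∉ S ∪ (S ∖ (A ∩ S)).

(⟸) Let x ∈ S ∪ (S ∖ (A ∩ S)). Then either x ∈ S and x ∉ A; or x ∈ S ∩ A. In each case x ∈ (S ∪ (S ∩ A)) ∪ ((A ∩ S) ∪ (A ∪ S)), so S ∪ (S ∖ (A ∩ S)) ⊆ (S ∪ (S ∩ A)) ∪ ((A ∩ S) ∪ (A ∪ S)).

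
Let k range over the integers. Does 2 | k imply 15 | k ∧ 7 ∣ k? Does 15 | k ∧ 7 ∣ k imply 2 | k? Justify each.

Forward direction. This fails: take k = 2. Certainly 2 ∣ 2, but 15 ∤ 2.

Converse. This fails: take k = 105. Both 15 ∣ 105 and 7 ∣ 105, yet 105 is not a multiple of 2 (since 105 = 52·2 + 1), so 2 ∤ 105.

Neither implication holds.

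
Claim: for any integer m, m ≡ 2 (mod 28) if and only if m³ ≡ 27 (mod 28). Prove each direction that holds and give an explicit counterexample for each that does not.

Neither implication holds.

(⇒) This fails: take m = 2. Then 2 ≡ 2 (mod 28), but 2³ = 8 ≡ 8 (mod 28), not 27.

(⇐) This fails: take m = 3. Then 3³ = 27 ≡ 27 (mod 28), yet 3 ≡ 3 (mod 28), not 2.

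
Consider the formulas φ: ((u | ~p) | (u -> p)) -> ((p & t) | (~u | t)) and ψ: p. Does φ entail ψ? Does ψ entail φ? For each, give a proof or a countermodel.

Both directions fail.

(⟹) This fails. Under t = F, p = F, u = F, the left side is true but the right side is false.

(⟸) This fails. Under t = F, p = T, u = T, the left side is false but the right side is true.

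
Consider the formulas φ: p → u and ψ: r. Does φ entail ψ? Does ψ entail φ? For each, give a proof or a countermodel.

Neither direction holds.

Forward direction. This fails. Under r = F, u = F, p = F, the left side is true but the right side is false.

Converse. This fails. Under r = T, u = F, p = T, the left side is false but the right side is true.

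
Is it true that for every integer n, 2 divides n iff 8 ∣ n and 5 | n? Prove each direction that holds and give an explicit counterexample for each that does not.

[⇒] This fails: take n = 2. Certainly 2 ∣ 2, but 8 ∤ 2.

[⇐] Suppose 8 ∣ n and 5 ∣ n. Any common multiple of 8 and 5 is a multiple of their lcm; here gcd(8, 5) = 1, so lcm(8, 5) = 8·5 = 40, so 40 ∣ n. Since 2 ∣ 40, it follows that 2 ∣ n.

The forward direction fails; the converse holds.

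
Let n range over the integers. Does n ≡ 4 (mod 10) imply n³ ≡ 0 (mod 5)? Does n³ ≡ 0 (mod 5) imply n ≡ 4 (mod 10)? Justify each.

(⇒) This fails: take n = 4. Then 4 ≡ 4 (mod 10), but 4³ = 64 ≡ 4 (mod 5), not 0.

(⇐) This fails: take n = 0. Then 0³ = 0 ≡ 0 (mod 5), yet 0 ≡ 0 (mod 10), not 4.

Neither direction holds.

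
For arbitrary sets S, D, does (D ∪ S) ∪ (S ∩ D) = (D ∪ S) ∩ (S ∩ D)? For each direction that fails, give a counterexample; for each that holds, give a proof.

Forward inclusion. This inclusion fails. Take S = {1}, D = ∅; then 1 ∈ (D ∪ S) ∪ (S ∩ D) but 1 ∉ (D ∪ S) ∩ (S ∩ D).

Reverse inclusion. Let x ∈ (D ∪ S) ∩ (S ∩ D). Then x ∈ S ∩ D, from which x ∈ (D ∪ S) ∪ (S ∩ D).

The sets are not equal: only the reverse inclusion holds.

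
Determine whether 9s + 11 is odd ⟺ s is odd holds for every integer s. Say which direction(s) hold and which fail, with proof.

Both directions fail.

Forward direction. This fails: s = 0 gives 9s + 11 = 11, which is odd, but 0 is even, not odd.

Converse. This also fails: s = 3 is odd, but 9s + 11 = 38 is even, not odd.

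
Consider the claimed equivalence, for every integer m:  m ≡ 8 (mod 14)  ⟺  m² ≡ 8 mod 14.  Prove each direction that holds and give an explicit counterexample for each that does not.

(⇒) Suppose m ≡ 8 (mod 14). Write m = 14j + 8. Then (14j + 8)² = 196j² + 224j + 64 = 14(14j² + 16j + 4) + 8, so m² ≡ 8 (mod 14).

(⇐) This fails: take m = 6. Then 6² = 36 ≡ 8 (mod 14), yet 6 ≡ 6 (mod 14), not 8.

Only the forward implication holds.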